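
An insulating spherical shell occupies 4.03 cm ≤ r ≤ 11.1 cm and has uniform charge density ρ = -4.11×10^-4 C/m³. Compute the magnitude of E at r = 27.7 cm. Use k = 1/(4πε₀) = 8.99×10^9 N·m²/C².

Symmetry ⇒ E = E(r) r̂. Gaussian sphere of radius r = 27.7 cm (r > 11.1 cm, enclosing the whole shell).
Q_enc = ρ·(4π/3)(b³ − a³) = (-4.11×10^-4)·(4π/3)·((0.111)³ − (0.0403)³) = -2.242e-6 C.
Applying ∮E·dA = Q_enc/ε₀ with Φ = E(4πr²):
E = k|Q_enc|/r² = (8.99×10^9)(2.242×10^-6)/(0.277)² = 2.63×10^5 N/C.

|E| ≈ 2.63×10^5 N/C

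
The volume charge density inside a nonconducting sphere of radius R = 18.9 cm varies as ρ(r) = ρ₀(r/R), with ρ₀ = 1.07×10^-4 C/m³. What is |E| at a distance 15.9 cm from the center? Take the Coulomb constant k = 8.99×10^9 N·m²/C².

E ≈ 4.04×10^5 N/C

Take a concentric spherical Gaussian surface of radius r = 15.9 cm (r < R).
Integrate the density: Q_enc = 4π ∫₀^r ρ₀(r'/R)^1 r'² dr' = 4πρ₀ r^4/(4·R) = 1.137×10^-6 C.
By Gauss's law, ∮E·dA = E·4πr² = Q_enc/ε₀.
E = k|Q_enc|/r² = (8.99×10^9)(1.137×10^-6)/(0.159)² = 4.04×10^5 N/C.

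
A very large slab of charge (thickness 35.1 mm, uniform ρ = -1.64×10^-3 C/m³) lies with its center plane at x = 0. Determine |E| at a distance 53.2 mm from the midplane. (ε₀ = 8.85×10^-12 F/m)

E ≈ 3.25e6 N/C

The point |x| = 53.2 mm lies outside the slab (half-thickness 0.01755 m). A symmetric pillbox spanning the full slab encloses Q_enc = ρ·d·A.
Flux = 2EA ⇒ E = |ρ|d/(2ε₀), independent of distance outside.
E = (1.64×10^-3)(0.0351)/(2·8.85×10^-12) = 3.25×10^6 N/C.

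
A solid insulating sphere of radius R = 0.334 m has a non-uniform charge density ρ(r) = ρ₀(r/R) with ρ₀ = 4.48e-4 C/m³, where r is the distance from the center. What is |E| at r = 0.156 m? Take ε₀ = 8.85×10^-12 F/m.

E ≈ 9.22×10^5 V/m

By spherical symmetry E is radial; choose a Gaussian sphere of radius r = 0.156 m (r < R).
Q_enc = ∫₀^r ρ(r')·4πr'² dr' = (4πρ₀/R) ∫₀^r r'^3 dr' = 4πρ₀ r^4/(4·R) = 2.496×10^-6 C.
Applying ∮E·dA = Q_enc/ε₀ with Φ = E(4πr²):
E = |Q_enc|/(4πε₀r²) = (2.496×10^-6)/(4π·8.85×10^-12·(0.156)²) = 9.22×10^5 N/C.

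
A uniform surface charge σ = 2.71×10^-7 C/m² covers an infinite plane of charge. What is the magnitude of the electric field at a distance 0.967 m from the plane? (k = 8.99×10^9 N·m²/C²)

E = 1.53×10^4 N/C

By planar symmetry E is perpendicular to the sheet and uniform; use a Gaussian pillbox with flat faces of area A on each side of the sheet.
Flux Φ = 2EA and Q_enc = σA, so 2EA = σA/ε₀ ⇒ E = |σ|/(2ε₀), independent of distance.
E = 2πk|σ| = 2π(8.99×10^9)(2.71×10^-7) = 1.53×10^4 N/C.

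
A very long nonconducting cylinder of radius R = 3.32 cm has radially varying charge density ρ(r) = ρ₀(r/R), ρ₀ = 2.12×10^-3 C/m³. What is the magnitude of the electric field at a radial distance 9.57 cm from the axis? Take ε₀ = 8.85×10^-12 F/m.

|E| ≈ 9.20×10^5 N/C

Choose a coaxial cylinder of radius r = 9.57 cm (arbitrary length L) as the Gaussian surface (r > R, full charge per length enclosed).
λ_enc = 2π ∫₀^R ρ₀(r'/R)^1 r' dr' = 2πρ₀R²/3 = 4.894×10^-6 C/m.
Since E is radial and uniform over the curved surface, Φ = E·2πrL = Q_enc/ε₀ = λ_enc L/ε₀.
E = |λ_enc|/(2πε₀r) = (4.894×10^-6)/(2π·8.85×10^-12·0.0957) = 9.20×10^5 N/C.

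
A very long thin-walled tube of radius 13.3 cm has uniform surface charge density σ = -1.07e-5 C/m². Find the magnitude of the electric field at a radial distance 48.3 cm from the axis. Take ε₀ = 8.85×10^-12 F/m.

E = 3.33×10^5 N/C

By cylindrical symmetry E is radial; use a coaxial Gaussian cylinder of radius 48.3 cm and length L (r > 13.3 cm).
The whole shell is enclosed: λ_enc = σ·2πR = (-1.07e-5)·2π·(0.133) = -8.942×10^-6 C/m.
Applying ∮E·dA = Q_enc/ε₀ with the end caps contributing no flux:
E = |λ_enc|/(2πε₀r) = (8.942×10^-6)/(2π·8.85×10^-12·0.483) = 3.33×10^5 N/C.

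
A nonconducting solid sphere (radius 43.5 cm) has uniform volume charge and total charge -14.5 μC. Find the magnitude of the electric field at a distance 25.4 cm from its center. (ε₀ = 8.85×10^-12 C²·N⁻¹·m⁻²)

4.02e5 N/C

Use a concentric Gaussian sphere at r = 25.4 cm (r < R).
Only the charge within r is enclosed: Q_enc = Q·(r/R)³ = (-14.5 μC)·(25.4 cm/43.5 cm)³ = -2.887×10^-6 C.
By Gauss's law, ∮E·dA = E·4πr² = Q_enc/ε₀.
E = |Q_enc|/(4πε₀r²) = (2.887×10^-6)/(4π·8.85×10^-12·(0.254)²) = 4.02×10^5 N/C.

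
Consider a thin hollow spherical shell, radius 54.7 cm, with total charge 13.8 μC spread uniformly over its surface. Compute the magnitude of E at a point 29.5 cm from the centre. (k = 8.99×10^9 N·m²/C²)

|E| = 0 N/C

Take a concentric spherical Gaussian surface of radius r = 29.5 cm (inside the shell, r < 54.7 cm).
No charge lies within this surface, so Q_enc = 0 and Gauss's law gives E·4πr² = 0 ⇒ E = 0.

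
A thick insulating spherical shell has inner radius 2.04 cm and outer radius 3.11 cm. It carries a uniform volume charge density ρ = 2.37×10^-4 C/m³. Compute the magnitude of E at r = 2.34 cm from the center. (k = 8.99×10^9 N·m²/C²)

|E| ≈ 7.05×10^4 V/m

By spherical symmetry E is radial; choose a Gaussian sphere of radius r = 2.34 cm (within the shell material, 2.04 cm < r < 3.11 cm).
Only the shell between 2.04 cm and r is enclosed: Q_enc = ρ·(4π/3)(r³ − a³) = (2.37×10^-4)·(4π/3)·((0.0234)³ − (0.0204)³) = 4.292e-9 C.
Since E is radial and uniform over the Gaussian sphere, Φ = E·4πr² = Q_enc/ε₀.
E = k|Q_enc|/r² = (8.99×10^9)(4.292×10^-9)/(0.0234)² = 7.05×10^4 N/C.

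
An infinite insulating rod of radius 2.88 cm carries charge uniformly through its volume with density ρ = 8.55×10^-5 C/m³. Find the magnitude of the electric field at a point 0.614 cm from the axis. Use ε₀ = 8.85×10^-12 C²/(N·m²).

|E| ≈ 2.97e4 V/m

By cylindrical symmetry E is radial; use a coaxial Gaussian cylinder of radius 0.614 cm and length L (r < R).
Charge inside radius r per length L is ρ·πr²·L, so λ_enc = ρπr² = 1.013×10^-8 C/m.
Applying ∮E·dA = Q_enc/ε₀ with the end caps contributing no flux:
E = |λ_enc|/(2πε₀r) = (1.013e-8)/(2π·8.85×10^-12·0.00614) = 2.97×10^4 N/C.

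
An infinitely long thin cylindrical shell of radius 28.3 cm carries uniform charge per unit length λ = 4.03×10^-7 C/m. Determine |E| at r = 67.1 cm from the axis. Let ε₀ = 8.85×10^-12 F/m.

1.08×10^4 N/C

Coaxial Gaussian cylinder, radius r = 67.1 cm, length L (r > 28.3 cm).
The full line charge is enclosed: λ_enc = 4.03×10^-7 C/m.
Gauss's law: E·2πrL = λ_enc L/ε₀.
E = |λ_enc|/(2πε₀r) = (4.03e-7)/(2π·8.85×10^-12·0.671) = 1.08×10^4 N/C.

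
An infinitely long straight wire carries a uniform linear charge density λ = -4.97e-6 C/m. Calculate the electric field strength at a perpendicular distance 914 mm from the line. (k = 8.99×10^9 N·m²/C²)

|E| ≈ 9.78×10^4 N/C

Take a coaxial cylindrical Gaussian surface of radius r = 914 mm and length L.
Q_enc = λL, so λ_enc = -4.97×10^-6 C/m.
Applying ∮E·dA = Q_enc/ε₀ with the end caps contributing no flux:
E = 2k|λ_enc|/r = 2(8.99×10^9)(4.97×10^-6)/(0.914) = 9.78×10^4 N/C.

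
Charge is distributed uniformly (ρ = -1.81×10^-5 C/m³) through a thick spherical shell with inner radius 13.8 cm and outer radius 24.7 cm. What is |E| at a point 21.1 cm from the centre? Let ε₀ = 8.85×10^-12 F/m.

Symmetry ⇒ E = E(r) r̂. Gaussian sphere of radius r = 21.1 cm (within the shell material, 13.8 cm < r < 24.7 cm).
Enclosed charge is the volume from a to r: Q_enc = (4π/3)ρ(r³ − a³) = -5.13e-7 C.
Applying ∮E·dA = Q_enc/ε₀ with Φ = E(4πr²):
E = |Q_enc|/(4πε₀r²) = (5.13×10^-7)/(4π·8.85×10^-12·(0.211)²) = 1.04e5 N/C.

|E| = 1.04×10^5 N/C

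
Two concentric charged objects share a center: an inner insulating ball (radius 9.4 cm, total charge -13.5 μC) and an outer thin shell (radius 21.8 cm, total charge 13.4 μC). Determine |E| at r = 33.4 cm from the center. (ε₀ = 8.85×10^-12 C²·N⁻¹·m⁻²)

E = 8.06e3 N/C

Use a concentric Gaussian sphere at r = 33.4 cm (r > 21.8 cm, enclosing both).
Q_enc = (-13.5 μC) + (13.4 μC) = -1.00×10^-7 C.
Since E is radial and uniform over the Gaussian sphere, Φ = E·4πr² = Q_enc/ε₀.
E = |Q_enc|/(4πε₀r²) = (1.00×10^-7)/(4π·8.85×10^-12·(0.334)²) = 8.06×10^3 N/C.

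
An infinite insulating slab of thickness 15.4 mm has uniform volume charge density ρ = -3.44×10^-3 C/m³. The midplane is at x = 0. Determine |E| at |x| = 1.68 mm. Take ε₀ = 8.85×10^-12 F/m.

E = 6.53×10^5 N/C

By symmetry E is perpendicular to the slab. A Gaussian pillbox from −1.68 mm to +1.68 mm (face area A) lies entirely within the slab.
Q_enc = ρ·(2x)·A and flux = 2EA, so 2EA = 2ρxA/ε₀ ⇒ E = |ρ|x/ε₀.
E = (3.44×10^-3)(0.00168)/(8.85×10^-12) = 6.53e5 N/C.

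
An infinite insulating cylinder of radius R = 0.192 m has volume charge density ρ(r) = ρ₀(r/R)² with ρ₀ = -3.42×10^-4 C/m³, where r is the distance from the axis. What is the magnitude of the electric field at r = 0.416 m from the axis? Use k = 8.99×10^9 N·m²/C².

Take a coaxial cylindrical Gaussian surface of radius r = 0.416 m and length L (r > R, full charge per length enclosed).
λ_enc = 2π ∫₀^R ρ₀(r'/R)^2 r' dr' = 2πρ₀R²/4 = -1.98e-5 C/m.
Gauss's law: E·2πrL = λ_enc L/ε₀.
E = 2k|λ_enc|/r = 2(8.99×10^9)(1.98×10^-5)/(0.416) = 8.56×10^5 N/C.

E = 8.56×10^5 V/m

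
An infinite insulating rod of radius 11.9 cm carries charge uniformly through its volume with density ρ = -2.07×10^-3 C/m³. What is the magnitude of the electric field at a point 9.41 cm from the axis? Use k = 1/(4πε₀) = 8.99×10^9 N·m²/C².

E = 1.10e7 N/C

Take a coaxial cylindrical Gaussian surface of radius r = 9.41 cm and length L (r < R).
Charge inside radius r per length L is ρ·πr²·L, so λ_enc = ρπr² = -5.758×10^-5 C/m.
By Gauss's law (flux through the curved wall only), E·2πrL = λ_enc L/ε₀.
E = 2k|λ_enc|/r = 2(8.99×10^9)(5.758×10^-5)/(0.0941) = 1.10×10^7 N/C.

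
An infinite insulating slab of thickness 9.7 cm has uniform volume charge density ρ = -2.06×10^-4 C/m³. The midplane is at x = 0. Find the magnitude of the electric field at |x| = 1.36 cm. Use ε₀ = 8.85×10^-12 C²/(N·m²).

|E| = 3.17e5 N/C

By symmetry E is perpendicular to the slab. A Gaussian pillbox from −1.36 cm to +1.36 cm (face area A) lies entirely within the slab.
Q_enc = ρ·(2x)·A and flux = 2EA, so 2EA = 2ρxA/ε₀ ⇒ E = |ρ|x/ε₀.
E = (2.06×10^-4)(0.0136)/(8.85×10^-12) = 3.17e5 N/C.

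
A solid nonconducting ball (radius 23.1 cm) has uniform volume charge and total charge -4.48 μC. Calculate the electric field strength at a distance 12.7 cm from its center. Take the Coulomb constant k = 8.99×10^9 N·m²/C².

Use a concentric Gaussian sphere at r = 12.7 cm (r < R).
Only the charge within r is enclosed: Q_enc = Q·(r/R)³ = (-4.48 μC)·(12.7 cm/23.1 cm)³ = -7.445×10^-7 C.
Applying ∮E·dA = Q_enc/ε₀ with Φ = E(4πr²):
E = k|Q_enc|/r² = (8.99×10^9)(7.445×10^-7)/(0.127)² = 4.15e5 N/C.

|E| = 4.15×10^5 N/C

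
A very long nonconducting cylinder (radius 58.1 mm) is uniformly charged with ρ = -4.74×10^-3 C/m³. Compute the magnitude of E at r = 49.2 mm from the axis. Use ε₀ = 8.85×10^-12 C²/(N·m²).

Take a coaxial cylindrical Gaussian surface of radius r = 49.2 mm and length L (r < R).
Enclosed charge per unit length: λ_enc = ρ·πr² = (-4.74e-3)π(0.0492)² = -3.605e-5 C/m.
By Gauss's law (flux through the curved wall only), E·2πrL = λ_enc L/ε₀.
E = |λ_enc|/(2πε₀r) = (3.605×10^-5)/(2π·8.85×10^-12·0.0492) = 1.32×10^7 N/C.

1.32e7 N/C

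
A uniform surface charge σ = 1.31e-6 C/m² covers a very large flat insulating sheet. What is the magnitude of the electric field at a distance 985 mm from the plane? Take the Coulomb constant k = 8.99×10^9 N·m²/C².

7.40×10^4 N/C

By planar symmetry E is perpendicular to the sheet and uniform; use a Gaussian pillbox with flat faces of area A on each side of the sheet.
Flux Φ = 2EA and Q_enc = σA, so 2EA = σA/ε₀ ⇒ E = |σ|/(2ε₀), independent of distance.
E = 2πk|σ| = 2π(8.99×10^9)(1.31e-6) = 7.40×10^4 N/C.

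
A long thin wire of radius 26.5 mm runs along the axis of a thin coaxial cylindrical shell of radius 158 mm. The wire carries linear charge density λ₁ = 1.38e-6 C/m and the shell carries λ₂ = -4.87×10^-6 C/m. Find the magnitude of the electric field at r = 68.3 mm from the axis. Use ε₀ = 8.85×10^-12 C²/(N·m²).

|E| = 3.63×10^5 N/C

By cylindrical symmetry E is radial; use a coaxial Gaussian cylinder of radius 68.3 mm and length L (between the conductors, 26.5 mm < r < 158 mm).
The shell at 158 mm lies outside the Gaussian surface, so λ_enc = λ₁ = 1.38×10^-6 C/m.
Since E is radial and uniform over the curved surface, Φ = E·2πrL = Q_enc/ε₀ = λ_enc L/ε₀.
E = |λ_enc|/(2πε₀r) = (1.38×10^-6)/(2π·8.85×10^-12·0.0683) = 3.63×10^5 N/C.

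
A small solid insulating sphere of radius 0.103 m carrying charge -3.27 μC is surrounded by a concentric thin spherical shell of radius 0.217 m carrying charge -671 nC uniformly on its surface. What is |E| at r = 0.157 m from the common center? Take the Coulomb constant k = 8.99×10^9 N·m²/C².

|E| ≈ 1.19e6 N/C

Take a concentric spherical Gaussian surface of radius r = 0.157 m (between the bodies, 0.103 m < r < 0.217 m).
Only the inner charge is enclosed; the outer shell contributes nothing inside itself. Q_enc = -3.27 μC = -3.27e-6 C.
Gauss's law: E·4πr² = Q_enc/ε₀.
E = k|Q_enc|/r² = (8.99×10^9)(3.27e-6)/(0.157)² = 1.19×10^6 N/C.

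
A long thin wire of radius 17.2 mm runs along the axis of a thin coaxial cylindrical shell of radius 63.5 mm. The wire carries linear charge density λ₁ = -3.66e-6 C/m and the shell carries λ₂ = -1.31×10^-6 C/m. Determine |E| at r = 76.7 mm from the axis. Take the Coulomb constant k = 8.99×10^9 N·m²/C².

E ≈ 1.17×10^6 N/C

Choose a coaxial cylinder of radius r = 76.7 mm (arbitrary length L) as the Gaussian surface (r > 63.5 mm, enclosing both).
λ_enc = λ₁ + λ₂ = (-3.66×10^-6) + (-1.31×10^-6) = -4.97×10^-6 C/m.
Gauss's law: E·2πrL = λ_enc L/ε₀.
E = 2k|λ_enc|/r = 2(8.99×10^9)(4.97×10^-6)/(0.0767) = 1.17e6 N/C.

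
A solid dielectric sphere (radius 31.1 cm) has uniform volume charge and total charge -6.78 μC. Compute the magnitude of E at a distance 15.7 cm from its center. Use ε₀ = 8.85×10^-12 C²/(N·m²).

|E| ≈ 3.18×10^5 N/C

Symmetry ⇒ E = E(r) r̂. Gaussian sphere of radius r = 15.7 cm (r < R).
For a uniform sphere the enclosed fraction is (r/R)³, so Q_enc = (-6.78 μC)(0.157/0.311)³ = -8.723×10^-7 C.
Gauss's law: E·4πr² = Q_enc/ε₀.
E = |Q_enc|/(4πε₀r²) = (8.723×10^-7)/(4π·8.85×10^-12·(0.157)²) = 3.18×10^5 N/C.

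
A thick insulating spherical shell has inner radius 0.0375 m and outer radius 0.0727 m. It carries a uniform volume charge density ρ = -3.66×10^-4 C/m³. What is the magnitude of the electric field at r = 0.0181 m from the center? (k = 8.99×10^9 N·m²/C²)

|E| = 0 V/m

Take a concentric spherical Gaussian surface of radius r = 0.0181 m (r < 0.0375 m, inside the empty cavity).
Q_enc = 0 (all charge lies at larger r); Gauss's law gives E = 0.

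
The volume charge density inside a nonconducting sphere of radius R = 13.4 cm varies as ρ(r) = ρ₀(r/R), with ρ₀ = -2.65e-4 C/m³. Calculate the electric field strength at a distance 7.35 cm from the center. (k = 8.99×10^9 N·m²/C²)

Use a concentric Gaussian sphere at r = 7.35 cm (r < R).
Integrate the density: Q_enc = 4π ∫₀^r ρ₀(r'/R)^1 r'² dr' = 4πρ₀ r^4/(4·R) = -1.813e-7 C.
Applying ∮E·dA = Q_enc/ε₀ with Φ = E(4πr²):
E = k|Q_enc|/r² = (8.99×10^9)(1.813e-7)/(0.0735)² = 3.02×10^5 N/C.

E ≈ 3.02×10^5 N/C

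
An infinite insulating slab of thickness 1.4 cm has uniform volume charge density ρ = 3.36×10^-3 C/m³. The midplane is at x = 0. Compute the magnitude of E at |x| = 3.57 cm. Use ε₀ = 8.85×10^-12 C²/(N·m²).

E = 2.66×10^6 N/C

The point |x| = 3.57 cm lies outside the slab (half-thickness 0.007 m). A symmetric pillbox spanning the full slab encloses Q_enc = ρ·d·A.
Flux = 2EA ⇒ E = |ρ|d/(2ε₀), independent of distance outside.
E = (3.36×10^-3)(0.014)/(2·8.85×10^-12) = 2.66e6 N/C.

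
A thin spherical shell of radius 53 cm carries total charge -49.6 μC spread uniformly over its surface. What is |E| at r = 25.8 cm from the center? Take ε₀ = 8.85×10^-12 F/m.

E = 0

Take a concentric spherical Gaussian surface of radius r = 25.8 cm (inside the shell, r < 53 cm).
All the charge is outside the Gaussian surface: Q_enc = 0, hence E = 0 everywhere inside the shell.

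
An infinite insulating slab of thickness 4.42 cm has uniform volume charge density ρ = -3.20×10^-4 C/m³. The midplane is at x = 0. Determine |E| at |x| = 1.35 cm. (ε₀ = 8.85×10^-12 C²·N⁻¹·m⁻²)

By symmetry E is perpendicular to the slab. A Gaussian pillbox from −1.35 cm to +1.35 cm (face area A) lies entirely within the slab.
Q_enc = ρ·(2x)·A and flux = 2EA, so 2EA = 2ρxA/ε₀ ⇒ E = |ρ|x/ε₀.
E = (3.20×10^-4)(0.0135)/(8.85×10^-12) = 4.88e5 N/C.

E ≈ 4.88×10^5 N/C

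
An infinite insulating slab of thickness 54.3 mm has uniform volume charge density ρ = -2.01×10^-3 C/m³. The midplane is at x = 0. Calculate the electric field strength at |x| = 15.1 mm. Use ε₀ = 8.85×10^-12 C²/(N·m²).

|E| = 3.43×10^6 N/C

By symmetry E is perpendicular to the slab. A Gaussian pillbox from −15.1 mm to +15.1 mm (face area A) lies entirely within the slab.
Q_enc = ρ·(2x)·A and flux = 2EA, so 2EA = 2ρxA/ε₀ ⇒ E = |ρ|x/ε₀.
E = (2.01e-3)(0.0151)/(8.85×10^-12) = 3.43e6 N/C.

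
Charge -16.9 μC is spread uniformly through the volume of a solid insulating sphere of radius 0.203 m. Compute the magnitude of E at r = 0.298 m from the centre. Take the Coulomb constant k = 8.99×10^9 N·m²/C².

|E| ≈ 1.71e6 V/m

Symmetry ⇒ E = E(r) r̂. Gaussian sphere of radius r = 0.298 m (r > R, so the entire charge is enclosed).
Q_enc = -16.9 μC = -1.69×10^-5 C.
Applying ∮E·dA = Q_enc/ε₀ with Φ = E(4πr²):
E = k|Q_enc|/r² = (8.99×10^9)(1.69×10^-5)/(0.298)² = 1.71×10^6 N/C.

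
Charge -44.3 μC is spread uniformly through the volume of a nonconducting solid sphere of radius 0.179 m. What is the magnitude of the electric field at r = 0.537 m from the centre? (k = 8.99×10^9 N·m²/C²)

By spherical symmetry E is radial; choose a Gaussian sphere of radius r = 0.537 m (r > R, so the entire charge is enclosed).
Q_enc = -44.3 μC = -4.43×10^-5 C.
Applying ∮E·dA = Q_enc/ε₀ with Φ = E(4πr²):
E = k|Q_enc|/r² = (8.99×10^9)(4.43×10^-5)/(0.537)² = 1.38×10^6 N/C.

1.38×10^6 N/C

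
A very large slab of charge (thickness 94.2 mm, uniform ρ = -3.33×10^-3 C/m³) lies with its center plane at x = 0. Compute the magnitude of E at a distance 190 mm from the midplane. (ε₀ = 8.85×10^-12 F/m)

The point |x| = 190 mm lies outside the slab (half-thickness 0.0471 m). A symmetric pillbox spanning the full slab encloses Q_enc = ρ·d·A.
Flux = 2EA ⇒ E = |ρ|d/(2ε₀), independent of distance outside.
E = (3.33×10^-3)(0.0942)/(2·8.85×10^-12) = 1.77e7 N/C.

E = 1.77×10^7 V/m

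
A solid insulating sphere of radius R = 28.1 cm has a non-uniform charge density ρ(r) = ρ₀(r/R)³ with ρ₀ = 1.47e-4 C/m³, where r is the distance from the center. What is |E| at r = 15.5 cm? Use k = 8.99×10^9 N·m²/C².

Use a concentric Gaussian sphere at r = 15.5 cm (r < R).
Integrate the density: Q_enc = 4π ∫₀^r ρ₀(r'/R)^3 r'² dr' = 4πρ₀ r^6/(6·R³) = 1.924e-7 C.
Gauss's law: E·4πr² = Q_enc/ε₀.
E = k|Q_enc|/r² = (8.99×10^9)(1.924×10^-7)/(0.155)² = 7.20×10^4 N/C.

7.20×10^4 N/C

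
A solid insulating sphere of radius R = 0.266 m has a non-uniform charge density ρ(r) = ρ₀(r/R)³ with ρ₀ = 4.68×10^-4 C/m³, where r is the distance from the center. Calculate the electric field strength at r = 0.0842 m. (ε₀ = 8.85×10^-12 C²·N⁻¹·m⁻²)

Symmetry ⇒ E = E(r) r̂. Gaussian sphere of radius r = 0.0842 m (r < R).
Integrate the density: Q_enc = 4π ∫₀^r ρ₀(r'/R)^3 r'² dr' = 4πρ₀ r^6/(6·R³) = 1.856×10^-8 C.
Since E is radial and uniform over the Gaussian sphere, Φ = E·4πr² = Q_enc/ε₀.
E = |Q_enc|/(4πε₀r²) = (1.856×10^-8)/(4π·8.85×10^-12·(0.0842)²) = 2.35×10^4 N/C.

|E| = 2.35×10^4 N/C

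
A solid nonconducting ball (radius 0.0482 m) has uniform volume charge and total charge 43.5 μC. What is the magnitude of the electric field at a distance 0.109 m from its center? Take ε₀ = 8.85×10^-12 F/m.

E ≈ 3.29×10^7 V/m

By spherical symmetry E is radial; choose a Gaussian sphere of radius r = 0.109 m (r > R, so the entire charge is enclosed).
Q_enc = 43.5 μC = 4.35×10^-5 C.
Gauss's law: E·4πr² = Q_enc/ε₀.
E = |Q_enc|/(4πε₀r²) = (4.35×10^-5)/(4π·8.85×10^-12·(0.109)²) = 3.29×10^7 N/C.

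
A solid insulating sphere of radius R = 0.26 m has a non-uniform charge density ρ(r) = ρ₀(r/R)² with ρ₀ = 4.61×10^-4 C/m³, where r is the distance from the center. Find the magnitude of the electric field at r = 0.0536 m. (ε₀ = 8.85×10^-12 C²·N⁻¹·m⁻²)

2.37e4 V/m

By spherical symmetry E is radial; choose a Gaussian sphere of radius r = 0.0536 m (r < R).
Integrate the density: Q_enc = 4π ∫₀^r ρ₀(r'/R)^2 r'² dr' = 4πρ₀ r^5/(5·R²) = 7.583×10^-9 C.
Applying ∮E·dA = Q_enc/ε₀ with Φ = E(4πr²):
E = |Q_enc|/(4πε₀r²) = (7.583e-9)/(4π·8.85×10^-12·(0.0536)²) = 2.37e4 N/C.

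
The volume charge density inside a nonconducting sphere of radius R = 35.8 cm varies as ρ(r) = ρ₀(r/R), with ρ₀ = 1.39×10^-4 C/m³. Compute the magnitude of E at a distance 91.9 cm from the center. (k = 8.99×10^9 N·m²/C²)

|E| = 2.13×10^5 N/C

Symmetry ⇒ E = E(r) r̂. Gaussian sphere of radius r = 91.9 cm (r > R, all charge enclosed).
Q_enc = 4π ∫₀^R ρ₀(r'/R)^1 r'² dr' = 4πρ₀R³/4 = 2.004e-5 C.
Applying ∮E·dA = Q_enc/ε₀ with Φ = E(4πr²):
E = k|Q_enc|/r² = (8.99×10^9)(2.004×10^-5)/(0.919)² = 2.13e5 N/C.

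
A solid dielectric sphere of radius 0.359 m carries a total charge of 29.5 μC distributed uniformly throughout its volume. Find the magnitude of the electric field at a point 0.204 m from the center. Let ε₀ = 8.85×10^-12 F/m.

|E| ≈ 1.17×10^6 N/C

Symmetry ⇒ E = E(r) r̂. Gaussian sphere of radius r = 0.204 m (r < R).
For a uniform sphere the enclosed fraction is (r/R)³, so Q_enc = (29.5 μC)(0.204/0.359)³ = 5.413×10^-6 C.
Applying ∮E·dA = Q_enc/ε₀ with Φ = E(4πr²):
E = |Q_enc|/(4πε₀r²) = (5.413e-6)/(4π·8.85×10^-12·(0.204)²) = 1.17×10^6 N/C.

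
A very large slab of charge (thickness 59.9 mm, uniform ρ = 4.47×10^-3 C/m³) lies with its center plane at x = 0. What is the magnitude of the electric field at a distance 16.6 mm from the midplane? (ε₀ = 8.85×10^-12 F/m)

By symmetry E is perpendicular to the slab. A Gaussian pillbox from −16.6 mm to +16.6 mm (face area A) lies entirely within the slab.
Q_enc = ρ·(2x)·A and flux = 2EA, so 2EA = 2ρxA/ε₀ ⇒ E = |ρ|x/ε₀.
E = (4.47×10^-3)(0.0166)/(8.85×10^-12) = 8.38×10^6 N/C.

8.38×10^6 N/C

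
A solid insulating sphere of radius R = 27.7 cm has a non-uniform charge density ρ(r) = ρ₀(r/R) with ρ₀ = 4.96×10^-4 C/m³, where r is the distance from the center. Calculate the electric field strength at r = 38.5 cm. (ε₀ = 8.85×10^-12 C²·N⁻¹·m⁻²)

|E| = 2.01e6 N/C

Take a concentric spherical Gaussian surface of radius r = 38.5 cm (r > R, all charge enclosed).
Q_enc = 4π ∫₀^R ρ₀(r'/R)^1 r'² dr' = 4πρ₀R³/4 = 3.312e-5 C.
Applying ∮E·dA = Q_enc/ε₀ with Φ = E(4πr²):
E = |Q_enc|/(4πε₀r²) = (3.312e-5)/(4π·8.85×10^-12·(0.385)²) = 2.01e6 N/C.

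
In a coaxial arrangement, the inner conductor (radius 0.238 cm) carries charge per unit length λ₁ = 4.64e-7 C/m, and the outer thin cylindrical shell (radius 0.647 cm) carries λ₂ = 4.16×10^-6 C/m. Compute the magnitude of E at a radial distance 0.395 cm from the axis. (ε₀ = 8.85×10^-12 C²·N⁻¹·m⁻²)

2.11×10^6 N/C

Coaxial Gaussian cylinder, radius r = 0.395 cm, length L (between the conductors, 0.238 cm < r < 0.647 cm).
The shell at 0.647 cm lies outside the Gaussian surface, so λ_enc = λ₁ = 4.64×10^-7 C/m.
Since E is radial and uniform over the curved surface, Φ = E·2πrL = Q_enc/ε₀ = λ_enc L/ε₀.
E = |λ_enc|/(2πε₀r) = (4.64e-7)/(2π·8.85×10^-12·0.00395) = 2.11×10^6 N/C.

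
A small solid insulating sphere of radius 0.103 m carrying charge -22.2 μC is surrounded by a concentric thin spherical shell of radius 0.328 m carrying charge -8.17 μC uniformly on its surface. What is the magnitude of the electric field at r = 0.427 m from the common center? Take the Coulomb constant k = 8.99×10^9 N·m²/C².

Use a concentric Gaussian sphere at r = 0.427 m (r > 0.328 m, enclosing both).
Q_enc = (-22.2 μC) + (-8.17 μC) = -3.037×10^-5 C.
Applying ∮E·dA = Q_enc/ε₀ with Φ = E(4πr²):
E = k|Q_enc|/r² = (8.99×10^9)(3.037×10^-5)/(0.427)² = 1.50×10^6 N/C.

E ≈ 1.50×10^6 N/C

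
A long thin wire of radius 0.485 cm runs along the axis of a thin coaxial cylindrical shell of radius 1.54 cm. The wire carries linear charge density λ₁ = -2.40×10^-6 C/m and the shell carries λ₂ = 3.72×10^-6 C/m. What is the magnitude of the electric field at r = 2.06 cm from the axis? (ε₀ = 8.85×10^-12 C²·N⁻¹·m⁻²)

Take a coaxial cylindrical Gaussian surface of radius r = 2.06 cm and length L (r > 1.54 cm, enclosing both).
λ_enc = λ₁ + λ₂ = (-2.40×10^-6) + (3.72e-6) = 1.32e-6 C/m.
Since E is radial and uniform over the curved surface, Φ = E·2πrL = Q_enc/ε₀ = λ_enc L/ε₀.
E = |λ_enc|/(2πε₀r) = (1.32×10^-6)/(2π·8.85×10^-12·0.0206) = 1.15×10^6 N/C.

|E| = 1.15×10^6 N/C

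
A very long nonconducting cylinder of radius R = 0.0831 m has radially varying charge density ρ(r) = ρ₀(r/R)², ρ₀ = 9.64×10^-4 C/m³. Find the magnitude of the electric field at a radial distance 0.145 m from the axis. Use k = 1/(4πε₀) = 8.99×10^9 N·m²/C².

|E| ≈ 1.30×10^6 V/m

Choose a coaxial cylinder of radius r = 0.145 m (arbitrary length L) as the Gaussian surface (r > R, full charge per length enclosed).
λ_enc = 2π ∫₀^R ρ₀(r'/R)^2 r' dr' = 2πρ₀R²/4 = 1.046e-5 C/m.
Since E is radial and uniform over the curved surface, Φ = E·2πrL = Q_enc/ε₀ = λ_enc L/ε₀.
E = 2k|λ_enc|/r = 2(8.99×10^9)(1.046×10^-5)/(0.145) = 1.30e6 N/C.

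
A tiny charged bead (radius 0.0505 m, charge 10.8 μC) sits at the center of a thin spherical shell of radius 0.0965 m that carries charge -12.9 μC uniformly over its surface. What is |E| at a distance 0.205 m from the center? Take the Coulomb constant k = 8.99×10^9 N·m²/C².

E = 4.49e5 V/m

By spherical symmetry E is radial; choose a Gaussian sphere of radius r = 0.205 m (r > 0.0965 m, enclosing both).
Q_enc = (10.8 μC) + (-12.9 μC) = -2.10×10^-6 C.
By Gauss's law, ∮E·dA = E·4πr² = Q_enc/ε₀.
E = k|Q_enc|/r² = (8.99×10^9)(2.10×10^-6)/(0.205)² = 4.49×10^5 N/C.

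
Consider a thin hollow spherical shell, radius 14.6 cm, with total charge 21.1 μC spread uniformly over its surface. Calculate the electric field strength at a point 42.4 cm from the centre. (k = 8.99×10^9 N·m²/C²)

E = 1.06×10^6 N/C

Use a concentric Gaussian sphere at r = 42.4 cm (r > 14.6 cm).
The entire shell is enclosed: Q_enc = 2.11×10^-5 C.
Since E is radial and uniform over the Gaussian sphere, Φ = E·4πr² = Q_enc/ε₀.
E = k|Q_enc|/r² = (8.99×10^9)(2.11×10^-5)/(0.424)² = 1.06×10^6 N/C.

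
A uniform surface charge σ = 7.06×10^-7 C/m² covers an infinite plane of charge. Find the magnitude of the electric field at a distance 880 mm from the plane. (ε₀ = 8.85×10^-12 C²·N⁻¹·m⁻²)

|E| = 3.99e4 N/C

By planar symmetry E is perpendicular to the sheet and uniform; use a Gaussian pillbox with flat faces of area A on each side of the sheet.
Flux Φ = 2EA and Q_enc = σA, so 2EA = σA/ε₀ ⇒ E = |σ|/(2ε₀), independent of distance.
E = |σ|/(2ε₀) = (7.06×10^-7)/(2·8.85×10^-12) = 3.99e4 N/C.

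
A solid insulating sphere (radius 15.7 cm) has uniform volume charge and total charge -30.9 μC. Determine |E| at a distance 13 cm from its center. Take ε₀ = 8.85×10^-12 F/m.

9.33e6 V/m

Symmetry ⇒ E = E(r) r̂. Gaussian sphere of radius r = 13 cm (r < R).
For a uniform sphere the enclosed fraction is (r/R)³, so Q_enc = (-30.9 μC)(0.13/0.157)³ = -1.754×10^-5 C.
Applying ∮E·dA = Q_enc/ε₀ with Φ = E(4πr²):
E = |Q_enc|/(4πε₀r²) = (1.754×10^-5)/(4π·8.85×10^-12·(0.13)²) = 9.33e6 N/C.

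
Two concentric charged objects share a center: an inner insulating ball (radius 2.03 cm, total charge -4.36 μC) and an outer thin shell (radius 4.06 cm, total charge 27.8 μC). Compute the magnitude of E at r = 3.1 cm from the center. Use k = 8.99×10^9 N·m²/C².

|E| = 4.08e7 N/C

Take a concentric spherical Gaussian surface of radius r = 3.1 cm (between the bodies, 2.03 cm < r < 4.06 cm).
Only the inner charge is enclosed; the outer shell contributes nothing inside itself. Q_enc = -4.36 μC = -4.36e-6 C.
Gauss's law: E·4πr² = Q_enc/ε₀.
E = k|Q_enc|/r² = (8.99×10^9)(4.36×10^-6)/(0.031)² = 4.08e7 N/C.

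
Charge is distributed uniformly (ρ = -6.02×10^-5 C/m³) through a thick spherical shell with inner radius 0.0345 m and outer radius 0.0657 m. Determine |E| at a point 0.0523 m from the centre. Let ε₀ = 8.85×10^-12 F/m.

E ≈ 8.45×10^4 N/C

By spherical symmetry E is radial; choose a Gaussian sphere of radius r = 0.0523 m (within the shell material, 0.0345 m < r < 0.0657 m).
Only the shell between 0.0345 m and r is enclosed: Q_enc = ρ·(4π/3)(r³ − a³) = (-6.02e-5)·(4π/3)·((0.0523)³ − (0.0345)³) = -2.572e-8 C.
By Gauss's law, ∮E·dA = E·4πr² = Q_enc/ε₀.
E = |Q_enc|/(4πε₀r²) = (2.572×10^-8)/(4π·8.85×10^-12·(0.0523)²) = 8.45e4 N/C.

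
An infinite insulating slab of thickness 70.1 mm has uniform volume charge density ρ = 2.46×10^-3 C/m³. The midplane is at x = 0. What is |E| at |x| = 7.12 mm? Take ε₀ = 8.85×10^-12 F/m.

By symmetry E is perpendicular to the slab. A Gaussian pillbox from −7.12 mm to +7.12 mm (face area A) lies entirely within the slab.
Q_enc = ρ·(2x)·A and flux = 2EA, so 2EA = 2ρxA/ε₀ ⇒ E = |ρ|x/ε₀.
E = (2.46e-3)(0.00712)/(8.85×10^-12) = 1.98×10^6 N/C.

E ≈ 1.98×10^6 N/C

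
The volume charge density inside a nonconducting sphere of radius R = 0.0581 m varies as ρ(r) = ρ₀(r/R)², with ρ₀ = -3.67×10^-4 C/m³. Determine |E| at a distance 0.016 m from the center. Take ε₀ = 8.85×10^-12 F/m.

Take a concentric spherical Gaussian surface of radius r = 0.016 m (r < R).
Integrate the density: Q_enc = 4π ∫₀^r ρ₀(r'/R)^2 r'² dr' = 4πρ₀ r^5/(5·R²) = -2.865×10^-10 C.
Gauss's law: E·4πr² = Q_enc/ε₀.
E = |Q_enc|/(4πε₀r²) = (2.865×10^-10)/(4π·8.85×10^-12·(0.016)²) = 1.01e4 N/C.

|E| ≈ 1.01×10^4 N/C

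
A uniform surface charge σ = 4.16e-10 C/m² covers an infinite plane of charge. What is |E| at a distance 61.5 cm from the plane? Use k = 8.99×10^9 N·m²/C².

|E| = 23.5 N/C

The symmetry is planar: E is normal to the sheet and the same magnitude on both sides. Take a pillbox straddling the sheet with end-cap area A.
Flux Φ = 2EA and Q_enc = σA, so 2EA = σA/ε₀ ⇒ E = |σ|/(2ε₀), independent of distance.
E = 2πk|σ| = 2π(8.99×10^9)(4.16×10^-10) = 23.5 N/C.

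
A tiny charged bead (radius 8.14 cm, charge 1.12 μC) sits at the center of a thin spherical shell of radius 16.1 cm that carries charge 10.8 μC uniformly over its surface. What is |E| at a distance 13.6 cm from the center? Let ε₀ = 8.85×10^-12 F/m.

E = 5.44e5 V/m

Take a concentric spherical Gaussian surface of radius r = 13.6 cm (between the bodies, 8.14 cm < r < 16.1 cm).
The shell at 16.1 cm lies outside the Gaussian surface, so Q_enc = 1.12 μC = 1.12×10^-6 C.
Applying ∮E·dA = Q_enc/ε₀ with Φ = E(4πr²):
E = |Q_enc|/(4πε₀r²) = (1.12×10^-6)/(4π·8.85×10^-12·(0.136)²) = 5.44×10^5 N/C.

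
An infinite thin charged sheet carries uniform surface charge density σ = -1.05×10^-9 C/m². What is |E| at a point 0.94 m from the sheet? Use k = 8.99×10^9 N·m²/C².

|E| ≈ 59.3 N/C

By planar symmetry E is perpendicular to the sheet and uniform; use a Gaussian pillbox with flat faces of area A on each side of the sheet.
Only the two end caps contribute flux: Φ = 2EA. With Q_enc = σA, Gauss's law gives E = |σ|/(2ε₀).
E = 2πk|σ| = 2π(8.99×10^9)(1.05×10^-9) = 59.3 N/C.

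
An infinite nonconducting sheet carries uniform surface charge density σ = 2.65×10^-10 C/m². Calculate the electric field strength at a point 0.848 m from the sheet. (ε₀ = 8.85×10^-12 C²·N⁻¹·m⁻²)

By planar symmetry E is perpendicular to the sheet and uniform; use a Gaussian pillbox with flat faces of area A on each side of the sheet.
Only the two end caps contribute flux: Φ = 2EA. With Q_enc = σA, Gauss's law gives E = |σ|/(2ε₀).
E = |σ|/(2ε₀) = (2.65×10^-10)/(2·8.85×10^-12) = 15 N/C.

|E| = 15 N/C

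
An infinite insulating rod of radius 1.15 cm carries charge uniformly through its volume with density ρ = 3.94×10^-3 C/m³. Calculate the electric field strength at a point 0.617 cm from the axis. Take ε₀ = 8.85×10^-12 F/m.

E ≈ 1.37e6 V/m

Coaxial Gaussian cylinder, radius r = 0.617 cm, length L (r < R).
Charge inside radius r per length L is ρ·πr²·L, so λ_enc = ρπr² = 4.712×10^-7 C/m.
Since E is radial and uniform over the curved surface, Φ = E·2πrL = Q_enc/ε₀ = λ_enc L/ε₀.
E = |λ_enc|/(2πε₀r) = (4.712×10^-7)/(2π·8.85×10^-12·0.00617) = 1.37e6 N/C.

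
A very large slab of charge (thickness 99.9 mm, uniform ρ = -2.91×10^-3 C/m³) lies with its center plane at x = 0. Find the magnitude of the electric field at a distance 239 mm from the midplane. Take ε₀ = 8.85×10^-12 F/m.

|E| ≈ 1.64e7 N/C

The point |x| = 239 mm lies outside the slab (half-thickness 0.04995 m). A symmetric pillbox spanning the full slab encloses Q_enc = ρ·d·A.
Flux = 2EA ⇒ E = |ρ|d/(2ε₀), independent of distance outside.
E = (2.91×10^-3)(0.0999)/(2·8.85×10^-12) = 1.64e7 N/C.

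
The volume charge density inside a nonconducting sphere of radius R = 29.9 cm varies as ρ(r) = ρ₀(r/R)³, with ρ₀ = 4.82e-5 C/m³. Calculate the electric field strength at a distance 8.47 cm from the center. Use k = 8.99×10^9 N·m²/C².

Symmetry ⇒ E = E(r) r̂. Gaussian sphere of radius r = 8.47 cm (r < R).
Q_enc = ∫₀^r ρ(r')·4πr'² dr' = (4πρ₀/R³) ∫₀^r r'^5 dr' = 4πρ₀ r^6/(6·R³) = 1.394e-9 C.
Since E is radial and uniform over the Gaussian sphere, Φ = E·4πr² = Q_enc/ε₀.
E = k|Q_enc|/r² = (8.99×10^9)(1.394×10^-9)/(0.0847)² = 1.75×10^3 N/C.

E = 1.75×10^3 N/C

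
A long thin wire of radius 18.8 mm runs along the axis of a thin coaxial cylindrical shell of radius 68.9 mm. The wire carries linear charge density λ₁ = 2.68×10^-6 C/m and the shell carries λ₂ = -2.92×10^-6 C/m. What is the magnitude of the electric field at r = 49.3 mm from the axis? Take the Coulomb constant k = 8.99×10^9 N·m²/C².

Choose a coaxial cylinder of radius r = 49.3 mm (arbitrary length L) as the Gaussian surface (between the conductors, 18.8 mm < r < 68.9 mm).
The shell at 68.9 mm lies outside the Gaussian surface, so λ_enc = λ₁ = 2.68e-6 C/m.
Applying ∮E·dA = Q_enc/ε₀ with the end caps contributing no flux:
E = 2k|λ_enc|/r = 2(8.99×10^9)(2.68×10^-6)/(0.0493) = 9.77×10^5 N/C.

|E| = 9.77×10^5 N/C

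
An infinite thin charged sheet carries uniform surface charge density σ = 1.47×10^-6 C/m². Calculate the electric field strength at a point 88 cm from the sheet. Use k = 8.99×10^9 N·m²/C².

By planar symmetry E is perpendicular to the sheet and uniform; use a Gaussian pillbox with flat faces of area A on each side of the sheet.
Only the two end caps contribute flux: Φ = 2EA. With Q_enc = σA, Gauss's law gives E = |σ|/(2ε₀).
E = 2πk|σ| = 2π(8.99×10^9)(1.47×10^-6) = 8.30e4 N/C.

|E| = 8.30×10^4 N/C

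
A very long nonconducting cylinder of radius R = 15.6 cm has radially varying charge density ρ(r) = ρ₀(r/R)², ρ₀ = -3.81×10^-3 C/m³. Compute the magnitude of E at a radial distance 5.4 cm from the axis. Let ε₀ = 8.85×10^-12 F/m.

Coaxial Gaussian cylinder, radius r = 5.4 cm, length L (r < R).
Integrating ρ over the cross-section to radius r: λ_enc = (2πρ₀/R²) ∫₀^r r'^3 dr' = 2πρ₀ r^4/(4·R²) = -2.091e-6 C/m.
Since E is radial and uniform over the curved surface, Φ = E·2πrL = Q_enc/ε₀ = λ_enc L/ε₀.
E = |λ_enc|/(2πε₀r) = (2.091e-6)/(2π·8.85×10^-12·0.054) = 6.96×10^5 N/C.

E = 6.96e5 V/m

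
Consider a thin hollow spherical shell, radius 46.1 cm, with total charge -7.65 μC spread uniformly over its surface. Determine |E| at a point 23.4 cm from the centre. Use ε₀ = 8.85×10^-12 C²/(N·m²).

E = 0

By spherical symmetry E is radial; choose a Gaussian sphere of radius r = 23.4 cm (inside the shell, r < 46.1 cm).
All the charge is outside the Gaussian surface: Q_enc = 0, hence E = 0 everywhere inside the shell.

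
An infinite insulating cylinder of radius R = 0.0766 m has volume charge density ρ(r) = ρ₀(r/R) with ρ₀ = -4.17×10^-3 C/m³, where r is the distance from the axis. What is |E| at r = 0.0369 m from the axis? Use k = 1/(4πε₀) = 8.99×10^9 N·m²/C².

Coaxial Gaussian cylinder, radius r = 0.0369 m, length L (r < R).
Integrating ρ over the cross-section to radius r: λ_enc = (2πρ₀/R) ∫₀^r r'^2 dr' = 2πρ₀ r^3/(3·R) = -5.729e-6 C/m.
Applying ∮E·dA = Q_enc/ε₀ with the end caps contributing no flux:
E = 2k|λ_enc|/r = 2(8.99×10^9)(5.729×10^-6)/(0.0369) = 2.79×10^6 N/C.

2.79×10^6 V/m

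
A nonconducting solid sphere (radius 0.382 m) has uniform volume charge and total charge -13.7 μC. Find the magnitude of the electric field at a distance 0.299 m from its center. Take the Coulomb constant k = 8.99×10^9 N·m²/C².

E = 6.61×10^5 V/m

By spherical symmetry E is radial; choose a Gaussian sphere of radius r = 0.299 m (r < R).
Only the charge within r is enclosed: Q_enc = Q·(r/R)³ = (-13.7 μC)·(0.299 m/0.382 m)³ = -6.57×10^-6 C.
By Gauss's law, ∮E·dA = E·4πr² = Q_enc/ε₀.
E = k|Q_enc|/r² = (8.99×10^9)(6.57×10^-6)/(0.299)² = 6.61e5 N/C.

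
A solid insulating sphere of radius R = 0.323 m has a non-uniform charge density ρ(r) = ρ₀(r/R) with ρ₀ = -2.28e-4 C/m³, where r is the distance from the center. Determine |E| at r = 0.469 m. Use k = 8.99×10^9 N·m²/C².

Symmetry ⇒ E = E(r) r̂. Gaussian sphere of radius r = 0.469 m (r > R, all charge enclosed).
Q_enc = 4π ∫₀^R ρ₀(r'/R)^1 r'² dr' = 4πρ₀R³/4 = -2.414×10^-5 C.
Applying ∮E·dA = Q_enc/ε₀ with Φ = E(4πr²):
E = k|Q_enc|/r² = (8.99×10^9)(2.414×10^-5)/(0.469)² = 9.87×10^5 N/C.

|E| ≈ 9.87e5 N/C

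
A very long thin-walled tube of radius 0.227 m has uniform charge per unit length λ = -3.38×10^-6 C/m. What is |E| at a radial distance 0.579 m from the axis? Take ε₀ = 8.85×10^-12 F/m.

Coaxial Gaussian cylinder, radius r = 0.579 m, length L (r > 0.227 m).
The full line charge is enclosed: λ_enc = -3.38×10^-6 C/m.
By Gauss's law (flux through the curved wall only), E·2πrL = λ_enc L/ε₀.
E = |λ_enc|/(2πε₀r) = (3.38×10^-6)/(2π·8.85×10^-12·0.579) = 1.05×10^5 N/C.

E ≈ 1.05×10^5 V/m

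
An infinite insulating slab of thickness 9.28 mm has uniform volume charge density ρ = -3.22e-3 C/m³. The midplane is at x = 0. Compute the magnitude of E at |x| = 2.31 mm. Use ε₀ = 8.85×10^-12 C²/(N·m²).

By symmetry E is perpendicular to the slab. A Gaussian pillbox from −2.31 mm to +2.31 mm (face area A) lies entirely within the slab.
Q_enc = ρ·(2x)·A and flux = 2EA, so 2EA = 2ρxA/ε₀ ⇒ E = |ρ|x/ε₀.
E = (3.22e-3)(0.00231)/(8.85×10^-12) = 8.40×10^5 N/C.

E = 8.40×10^5 V/m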